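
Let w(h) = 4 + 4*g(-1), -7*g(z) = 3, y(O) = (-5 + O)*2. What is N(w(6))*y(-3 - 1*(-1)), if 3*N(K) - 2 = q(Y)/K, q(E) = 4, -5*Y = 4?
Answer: -35/2 ≈ -17.500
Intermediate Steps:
Y = -⅘ (Y = -⅕*4 = -⅘ ≈ -0.80000)
y(O) = -10 + 2*O
g(z) = -3/7 (g(z) = -⅐*3 = -3/7)
w(h) = 16/7 (w(h) = 4 + 4*(-3/7) = 4 - 12/7 = 16/7)
N(K) = ⅔ + 4/(3*K) (N(K) = ⅔ + (4/K)/3 = ⅔ + 4/(3*K))
N(w(6))*y(-3 - 1*(-1)) = (2*(2 + 16/7)/(3*(16/7)))*(-10 + 2*(-3 - 1*(-1))) = ((⅔)*(7/16)*(30/7))*(-10 + 2*(-3 + 1)) = 5*(-10 + 2*(-2))/4 = 5*(-10 - 4)/4 = (5/4)*(-14) = -35/2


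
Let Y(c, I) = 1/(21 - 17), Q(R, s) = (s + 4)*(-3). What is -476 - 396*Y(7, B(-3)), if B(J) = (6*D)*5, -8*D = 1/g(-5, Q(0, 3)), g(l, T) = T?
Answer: -575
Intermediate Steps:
Q(R, s) = -12 - 3*s (Q(R, s) = (4 + s)*(-3) = -12 - 3*s)
D = 1/168 (D = -1/(8*(-12 - 3*3)) = -1/(8*(-12 - 9)) = -⅛/(-21) = -⅛*(-1/21) = 1/168 ≈ 0.0059524)
B(J) = 5/28 (B(J) = (6*(1/168))*5 = (1/28)*5 = 5/28)
Y(c, I) = ¼ (Y(c, I) = 1/4 = ¼)
-476 - 396*Y(7, B(-3)) = -476 - 396*¼ = -476 - 99 = -575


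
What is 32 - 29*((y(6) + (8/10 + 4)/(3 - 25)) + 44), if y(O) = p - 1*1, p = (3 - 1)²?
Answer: -72857/55 ≈ -1324.7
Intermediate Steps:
p = 4 (p = 2² = 4)
y(O) = 3 (y(O) = 4 - 1*1 = 4 - 1 = 3)
32 - 29*((y(6) + (8/10 + 4)/(3 - 25)) + 44) = 32 - 29*((3 + (8/10 + 4)/(3 - 25)) + 44) = 32 - 29*((3 + (8*(⅒) + 4)/(-22)) + 44) = 32 - 29*((3 + (⅘ + 4)*(-1/22)) + 44) = 32 - 29*((3 + (24/5)*(-1/22)) + 44) = 32 - 29*((3 - 12/55) + 44) = 32 - 29*(153/55 + 44) = 32 - 29*2573/55 = 32 - 74617/55 = -72857/55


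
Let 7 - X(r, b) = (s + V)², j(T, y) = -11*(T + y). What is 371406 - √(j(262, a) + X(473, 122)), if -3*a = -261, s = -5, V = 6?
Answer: 371406 - I*√3833 ≈ 3.7141e+5 - 61.911*I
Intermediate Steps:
a = 87 (a = -⅓*(-261) = 87)
j(T, y) = -11*T - 11*y
X(r, b) = 6 (X(r, b) = 7 - (-5 + 6)² = 7 - 1*1² = 7 - 1*1 = 7 - 1 = 6)
371406 - √(j(262, a) + X(473, 122)) = 371406 - √((-11*262 - 11*87) + 6) = 371406 - √((-2882 - 957) + 6) = 371406 - √(-3839 + 6) = 371406 - √(-3833) = 371406 - I*√3833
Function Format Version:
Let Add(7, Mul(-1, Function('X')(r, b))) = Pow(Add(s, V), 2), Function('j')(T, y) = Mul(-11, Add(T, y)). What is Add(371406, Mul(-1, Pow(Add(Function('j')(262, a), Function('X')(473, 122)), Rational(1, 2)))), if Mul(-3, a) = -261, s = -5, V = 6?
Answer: Add(371406, Mul(-1, I, Pow(3833, Rational(1, 2)))) ≈ Add(3.7141e+5, Mul(-61.911, I))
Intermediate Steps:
a = 87 (a = Mul(Rational(-1, 3), -261) = 87)
Function('j')(T, y) = Add(Mul(-11, T), Mul(-11, y))
Function('X')(r, b) = 6 (Function('X')(r, b) = Add(7, Mul(-1, Pow(Add(-5, 6), 2))) = Add(7, Mul(-1, Pow(1, 2))) = Add(7, Mul(-1, 1)) = Add(7, -1) = 6)
Add(371406, Mul(-1, Pow(Add(Function('j')(262, a), Function('X')(473, 122)), Rational(1, 2)))) = Add(371406, Mul(-1, Pow(Add(Add(Mul(-11, 262), Mul(-11, 87)), 6), Rational(1, 2)))) = Add(371406, Mul(-1, Pow(Add(Add(-2882, -957), 6), Rational(1, 2)))) = Add(371406, Mul(-1, Pow(Add(-3839, 6), Rational(1, 2)))) = Add(371406, Mul(-1, Pow(-3833, Rational(1, 2)))) = Add(371406, Mul(-1, Mul(I, Pow(3833, Rational(1, 2))))) = Add(371406, Mul(-1, I, Pow(3833, Rational(1, 2))))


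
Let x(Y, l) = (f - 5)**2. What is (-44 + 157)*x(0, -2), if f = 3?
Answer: 452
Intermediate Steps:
x(Y, l) = 4 (x(Y, l) = (3 - 5)**2 = (-2)**2 = 4)
(-44 + 157)*x(0, -2) = (-44 + 157)*4 = 113*4 = 452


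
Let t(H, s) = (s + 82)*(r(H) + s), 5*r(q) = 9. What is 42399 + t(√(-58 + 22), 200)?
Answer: 496533/5 ≈ 99307.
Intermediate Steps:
r(q) = 9/5 (r(q) = (⅕)*9 = 9/5)
t(H, s) = (82 + s)*(9/5 + s) (t(H, s) = (s + 82)*(9/5 + s) = (82 + s)*(9/5 + s))
42399 + t(√(-58 + 22), 200) = 42399 + (738/5 + 200² + (419/5)*200) = 42399 + (738/5 + 40000 + 16760) = 42399 + 284538/5 = 496533/5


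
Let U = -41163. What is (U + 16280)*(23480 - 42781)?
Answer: 480266783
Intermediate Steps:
(U + 16280)*(23480 - 42781) = (-41163 + 16280)*(23480 - 42781) = -24883*(-19301) = 480266783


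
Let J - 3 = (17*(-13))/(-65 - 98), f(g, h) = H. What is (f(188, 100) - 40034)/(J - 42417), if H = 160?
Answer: 6499462/6913261 ≈ 0.94014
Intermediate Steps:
f(g, h) = 160
J = 710/163 (J = 3 + (17*(-13))/(-65 - 98) = 3 - 221/(-163) = 3 - 221*(-1/163) = 3 + 221/163 = 710/163 ≈ 4.3558)
(f(188, 100) - 40034)/(J - 42417) = (160 - 40034)/(710/163 - 42417) = -39874/(-6913261/163) = -39874*(-163/6913261) = 6499462/6913261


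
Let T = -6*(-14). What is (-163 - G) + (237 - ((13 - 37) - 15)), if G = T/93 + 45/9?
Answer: 3320/31 ≈ 107.10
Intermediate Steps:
T = 84
G = 183/31 (G = 84/93 + 45/9 = 84*(1/93) + 45*(⅑) = 28/31 + 5 = 183/31 ≈ 5.9032)
(-163 - G) + (237 - ((13 - 37) - 15)) = (-163 - 1*183/31) + (237 - ((13 - 37) - 15)) = (-163 - 183/31) + (237 - (-24 - 15)) = -5236/31 + (237 - 1*(-39)) = -5236/31 + (237 + 39) = -5236/31 + 276 = 3320/31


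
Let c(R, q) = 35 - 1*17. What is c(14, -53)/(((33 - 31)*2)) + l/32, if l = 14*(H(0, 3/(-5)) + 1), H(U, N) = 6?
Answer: 121/16 ≈ 7.5625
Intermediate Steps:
c(R, q) = 18 (c(R, q) = 35 - 17 = 18)
l = 98 (l = 14*(6 + 1) = 14*7 = 98)
c(14, -53)/(((33 - 31)*2)) + l/32 = 18/(((33 - 31)*2)) + 98/32 = 18/((2*2)) + 98*(1/32) = 18/4 + 49/16 = 18*(¼) + 49/16 = 9/2 + 49/16 = 121/16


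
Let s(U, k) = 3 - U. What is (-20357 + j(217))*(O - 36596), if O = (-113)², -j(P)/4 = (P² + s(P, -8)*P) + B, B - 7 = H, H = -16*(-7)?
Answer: 558433399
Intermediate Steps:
H = 112
B = 119 (B = 7 + 112 = 119)
j(P) = -476 - 4*P² - 4*P*(3 - P) (j(P) = -4*((P² + (3 - P)*P) + 119) = -4*((P² + P*(3 - P)) + 119) = -4*(119 + P² + P*(3 - P)) = -476 - 4*P² - 4*P*(3 - P))
O = 12769
(-20357 + j(217))*(O - 36596) = (-20357 + (-476 - 12*217))*(12769 - 36596) = (-20357 + (-476 - 2604))*(-23827) = (-20357 - 3080)*(-23827) = -23437*(-23827) = 558433399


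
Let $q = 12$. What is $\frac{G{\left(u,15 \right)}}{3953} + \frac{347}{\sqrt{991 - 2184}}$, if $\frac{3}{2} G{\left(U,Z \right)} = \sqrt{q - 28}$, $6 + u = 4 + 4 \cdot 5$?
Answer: $\frac{i \left(9544 - 4115073 \sqrt{1193}\right)}{14147787} \approx - 10.046 i$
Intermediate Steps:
$u = 18$ ($u = -6 + \left(4 + 4 \cdot 5\right) = -6 + \left(4 + 20\right) = -6 + 24 = 18$)
$G{\left(U,Z \right)} = \frac{8 i}{3}$ ($G{\left(U,Z \right)} = \frac{2 \sqrt{12 - 28}}{3} = \frac{2 \sqrt{-16}}{3} = \frac{2 \cdot 4 i}{3} = \frac{8 i}{3}$)
$\frac{G{\left(u,15 \right)}}{3953} + \frac{347}{\sqrt{991 - 2184}} = \frac{\frac{8}{3} i}{3953} + \frac{347}{\sqrt{991 - 2184}} = \frac{8 i}{3} \cdot \frac{1}{3953} + \frac{347}{\sqrt{-1193}} = \frac{8 i}{11859} + \frac{347}{i \sqrt{1193}} = \frac{8 i}{11859} + 347 \left(- \frac{i \sqrt{1193}}{1193}\right) = \frac{8 i}{11859} - \frac{347 i \sqrt{1193}}{1193}$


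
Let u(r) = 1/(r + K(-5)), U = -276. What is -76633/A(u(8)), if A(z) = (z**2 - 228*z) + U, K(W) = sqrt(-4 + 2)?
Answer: 153266*(-232*I + 95*sqrt(2))/(-142192*I + 56087*sqrt(2)) ≈ 252.33 + 4.0558*I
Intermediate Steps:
K(W) = I*sqrt(2) (K(W) = sqrt(-2) = I*sqrt(2))
u(r) = 1/(r + I*sqrt(2))
A(z) = -276 + z**2 - 228*z (A(z) = (z**2 - 228*z) - 276 = -276 + z**2 - 228*z)
-76633/A(u(8)) = -76633/(-276 + (1/(8 + I*sqrt(2)))**2 - 228/(8 + I*sqrt(2))) = -76633/(-276 + (8 + I*sqrt(2))**(-2) - 228/(8 + I*sqrt(2)))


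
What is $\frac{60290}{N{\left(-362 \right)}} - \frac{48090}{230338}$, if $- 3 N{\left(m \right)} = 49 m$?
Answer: $\frac{10202053410}{1021433861} \approx 9.988$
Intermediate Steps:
$N{\left(m \right)} = - \frac{49 m}{3}$
$\frac{60290}{N{\left(-362 \right)}} - \frac{48090}{230338} = \frac{60290}{\left(- \frac{49}{3}\right) \left(-362\right)} - \frac{48090}{230338} = \frac{60290}{\frac{17738}{3}} - \frac{24045}{115169} = 60290 \cdot \frac{3}{17738} - \frac{24045}{115169} = \frac{90435}{8869} - \frac{24045}{115169} = \frac{10202053410}{1021433861}$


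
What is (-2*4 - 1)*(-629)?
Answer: 5661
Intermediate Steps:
(-2*4 - 1)*(-629) = (-8 - 1)*(-629) = -9*(-629) = 5661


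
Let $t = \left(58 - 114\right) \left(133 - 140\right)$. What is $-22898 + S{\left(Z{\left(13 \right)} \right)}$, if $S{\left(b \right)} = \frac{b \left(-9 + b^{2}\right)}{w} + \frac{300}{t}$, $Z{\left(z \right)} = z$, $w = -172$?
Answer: $- \frac{96539907}{4214} \approx -22909.0$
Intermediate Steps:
$t = 392$ ($t = \left(-56\right) \left(-7\right) = 392$)
$S{\left(b \right)} = \frac{75}{98} - \frac{b \left(-9 + b^{2}\right)}{172}$ ($S{\left(b \right)} = \frac{b \left(-9 + b^{2}\right)}{-172} + \frac{300}{392} = b \left(-9 + b^{2}\right) \left(- \frac{1}{172}\right) + 300 \cdot \frac{1}{392} = - \frac{b \left(-9 + b^{2}\right)}{172} + \frac{75}{98} = \frac{75}{98} - \frac{b \left(-9 + b^{2}\right)}{172}$)
$-22898 + S{\left(Z{\left(13 \right)} \right)} = -22898 + \left(\frac{75}{98} - \frac{13^{3}}{172} + \frac{9}{172} \cdot 13\right) = -22898 + \left(\frac{75}{98} - \frac{2197}{172} + \frac{117}{172}\right) = -22898 - \frac{47735}{4214} = - \frac{96539907}{4214}$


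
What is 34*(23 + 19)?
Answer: 1428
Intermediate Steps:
34*(23 + 19) = 34*42 = 1428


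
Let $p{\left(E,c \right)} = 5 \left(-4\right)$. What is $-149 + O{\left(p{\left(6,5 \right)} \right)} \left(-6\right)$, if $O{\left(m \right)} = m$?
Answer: $-29$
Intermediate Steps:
$p{\left(E,c \right)} = -20$
$-149 + O{\left(p{\left(6,5 \right)} \right)} \left(-6\right) = -149 - -120 = -149 + 120 = -29$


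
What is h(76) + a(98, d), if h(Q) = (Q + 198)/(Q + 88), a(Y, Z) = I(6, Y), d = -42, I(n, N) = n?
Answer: 629/82 ≈ 7.6707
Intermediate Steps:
a(Y, Z) = 6
h(Q) = (198 + Q)/(88 + Q)
h(76) + a(98, d) = (198 + 76)/(88 + 76) + 6 = 274/164 + 6 = (1/164)*274 + 6 = 137/82 + 6 = 629/82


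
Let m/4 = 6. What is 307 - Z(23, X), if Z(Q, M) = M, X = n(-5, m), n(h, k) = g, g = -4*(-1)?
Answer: 303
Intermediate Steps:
m = 24 (m = 4*6 = 24)
g = 4
n(h, k) = 4
X = 4
307 - Z(23, X) = 307 - 1*4 = 307 - 4 = 303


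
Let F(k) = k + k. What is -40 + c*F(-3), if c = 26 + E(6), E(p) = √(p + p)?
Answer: -196 - 12*√3 ≈ -216.78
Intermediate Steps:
F(k) = 2*k
E(p) = √2*√p (E(p) = √(2*p) = √2*√p)
c = 26 + 2*√3 (c = 26 + √2*√6 = 26 + 2*√3 ≈ 29.464)
-40 + c*F(-3) = -40 + (26 + 2*√3)*(2*(-3)) = -40 + (26 + 2*√3)*(-6) = -40 + (-156 - 12*√3) = -196 - 12*√3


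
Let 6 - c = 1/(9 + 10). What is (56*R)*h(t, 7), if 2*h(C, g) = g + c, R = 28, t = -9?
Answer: 192864/19 ≈ 10151.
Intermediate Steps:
c = 113/19 (c = 6 - 1/(9 + 10) = 6 - 1/19 = 113/19 ≈ 5.9474)
h(C, g) = 113/38 + g/2 (h(C, g) = (g + 113/19)/2 = (113/19 + g)/2 = 113/38 + g/2)
(56*R)*h(t, 7) = (56*28)*(113/38 + (1/2)*7) = 1568*(113/38 + 7/2) = 1568*(123/19) = 192864/19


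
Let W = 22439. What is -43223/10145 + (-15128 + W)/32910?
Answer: -89886589/22258130 ≈ -4.0384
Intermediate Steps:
-43223/10145 + (-15128 + W)/32910 = -43223/10145 + (-15128 + 22439)/32910 = -43223*1/10145 + 7311*(1/32910) = -43223/10145 + 2437/10970 = -89886589/22258130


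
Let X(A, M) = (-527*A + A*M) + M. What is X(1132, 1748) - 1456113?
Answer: -72193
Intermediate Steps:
X(A, M) = M - 527*A + A*M
X(1132, 1748) - 1456113 = (1748 - 527*1132 + 1132*1748) - 1456113 = (1748 - 596564 + 1978736) - 1456113 = 1383920 - 1456113 = -72193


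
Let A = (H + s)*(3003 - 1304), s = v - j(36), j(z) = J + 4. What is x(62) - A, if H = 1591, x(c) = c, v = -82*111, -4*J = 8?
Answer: 12764649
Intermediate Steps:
J = -2 (J = -1/4*8 = -2)
v = -9102
j(z) = 2 (j(z) = -2 + 4 = 2)
s = -9104 (s = -9102 - 1*2 = -9102 - 2 = -9104)
A = -12764587 (A = (1591 - 9104)*(3003 - 1304) = -7513*1699 = -12764587)
x(62) - A = 62 - 1*(-12764587) = 62 + 12764587 = 12764649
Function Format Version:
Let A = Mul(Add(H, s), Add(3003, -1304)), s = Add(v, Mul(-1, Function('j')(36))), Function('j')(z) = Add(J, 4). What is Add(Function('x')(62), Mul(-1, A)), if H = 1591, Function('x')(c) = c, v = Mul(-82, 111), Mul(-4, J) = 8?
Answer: 12764649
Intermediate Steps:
J = -2 (J = Mul(Rational(-1, 4), 8) = -2)
v = -9102
Function('j')(z) = 2 (Function('j')(z) = Add(-2, 4) = 2)
s = -9104 (s = Add(-9102, Mul(-1, 2)) = Add(-9102, -2) = -9104)
A = -12764587 (A = Mul(Add(1591, -9104), Add(3003, -1304)) = Mul(-7513, 1699) = -12764587)
Add(Function('x')(62), Mul(-1, A)) = Add(62, Mul(-1, -12764587)) = Add(62, 12764587) = 12764649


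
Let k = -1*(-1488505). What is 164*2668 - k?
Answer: -1050953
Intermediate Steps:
k = 1488505
164*2668 - k = 164*2668 - 1*1488505 = 437552 - 1488505 = -1050953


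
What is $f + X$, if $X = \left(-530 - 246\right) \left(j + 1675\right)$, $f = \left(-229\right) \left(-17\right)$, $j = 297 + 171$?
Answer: $-1659075$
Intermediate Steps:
$j = 468$
$f = 3893$
$X = -1662968$ ($X = \left(-530 - 246\right) \left(468 + 1675\right) = \left(-530 - 246\right) 2143 = \left(-776\right) 2143 = -1662968$)
$f + X = 3893 - 1662968 = -1659075$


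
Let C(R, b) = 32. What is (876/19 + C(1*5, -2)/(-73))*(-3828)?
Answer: -242465520/1387 ≈ -1.7481e+5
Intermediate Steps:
(876/19 + C(1*5, -2)/(-73))*(-3828) = (876/19 + 32/(-73))*(-3828) = (876*(1/19) + 32*(-1/73))*(-3828) = (876/19 - 32/73)*(-3828) = (63340/1387)*(-3828) = -242465520/1387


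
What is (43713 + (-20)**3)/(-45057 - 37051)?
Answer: -35713/82108 ≈ -0.43495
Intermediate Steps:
(43713 + (-20)**3)/(-45057 - 37051) = (43713 - 8000)/(-82108) = 35713*(-1/82108) = -35713/82108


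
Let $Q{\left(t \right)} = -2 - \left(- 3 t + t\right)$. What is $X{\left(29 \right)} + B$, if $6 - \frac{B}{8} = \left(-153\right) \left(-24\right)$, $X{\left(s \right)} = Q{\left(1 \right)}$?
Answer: $-29328$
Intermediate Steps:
$Q{\left(t \right)} = -2 + 2 t$ ($Q{\left(t \right)} = -2 - - 2 t = -2 + 2 t$)
$X{\left(s \right)} = 0$ ($X{\left(s \right)} = -2 + 2 \cdot 1 = -2 + 2 = 0$)
$B = -29328$ ($B = 48 - 8 \left(\left(-153\right) \left(-24\right)\right) = 48 - 29376 = -29328$)
$X{\left(29 \right)} + B = 0 - 29328 = -29328$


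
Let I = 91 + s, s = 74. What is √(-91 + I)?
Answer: √74 ≈ 8.6023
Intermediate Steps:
I = 165 (I = 91 + 74 = 165)
√(-91 + I) = √(-91 + 165) = √74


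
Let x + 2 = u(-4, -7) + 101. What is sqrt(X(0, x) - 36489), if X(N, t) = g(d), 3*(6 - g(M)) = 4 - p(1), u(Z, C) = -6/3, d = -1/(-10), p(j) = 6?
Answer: I*sqrt(328341)/3 ≈ 191.0*I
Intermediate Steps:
d = 1/10 (d = -1*(-1/10) = 1/10 ≈ 0.10000)
u(Z, C) = -2 (u(Z, C) = -6*1/3 = -2)
g(M) = 20/3 (g(M) = 6 - (4 - 1*6)/3 = 6 - (4 - 6)/3 = 6 - 1/3*(-2) = 6 + 2/3 = 20/3)
x = 97 (x = -2 + (-2 + 101) = -2 + 99 = 97)
X(N, t) = 20/3
sqrt(X(0, x) - 36489) = sqrt(20/3 - 36489) = sqrt(-109447/3) = I*sqrt(328341)/3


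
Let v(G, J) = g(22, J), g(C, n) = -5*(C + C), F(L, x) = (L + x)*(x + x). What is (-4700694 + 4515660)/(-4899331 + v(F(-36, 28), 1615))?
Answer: 185034/4899551 ≈ 0.037766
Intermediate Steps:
F(L, x) = 2*x*(L + x) (F(L, x) = (L + x)*(2*x) = 2*x*(L + x))
g(C, n) = -10*C
v(G, J) = -220 (v(G, J) = -10*22 = -220)
(-4700694 + 4515660)/(-4899331 + v(F(-36, 28), 1615)) = (-4700694 + 4515660)/(-4899331 - 220) = -185034/(-4899551) = -185034*(-1/4899551) = 185034/4899551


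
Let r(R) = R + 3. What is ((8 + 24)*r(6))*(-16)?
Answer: -4608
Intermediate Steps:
r(R) = 3 + R
((8 + 24)*r(6))*(-16) = ((8 + 24)*(3 + 6))*(-16) = (32*9)*(-16) = 288*(-16) = -4608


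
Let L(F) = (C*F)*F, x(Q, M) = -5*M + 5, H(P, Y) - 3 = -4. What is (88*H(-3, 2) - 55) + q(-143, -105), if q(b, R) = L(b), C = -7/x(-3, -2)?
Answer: -145288/15 ≈ -9685.9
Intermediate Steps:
H(P, Y) = -1 (H(P, Y) = 3 - 4 = -1)
x(Q, M) = 5 - 5*M
C = -7/15 (C = -7/(5 - 5*(-2)) = -7/(5 + 10) = -7/15 ≈ -0.46667)
L(F) = -7*F**2/15 (L(F) = (-7*F/15)*F = -7*F**2/15)
q(b, R) = -7*b**2/15
(88*H(-3, 2) - 55) + q(-143, -105) = (88*(-1) - 55) - 7/15*(-143)**2 = (-88 - 55) - 7/15*20449 = -143 - 143143/15 = -145288/15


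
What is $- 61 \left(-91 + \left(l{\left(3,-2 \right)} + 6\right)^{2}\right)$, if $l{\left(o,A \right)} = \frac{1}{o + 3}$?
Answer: $\frac{116327}{36} \approx 3231.3$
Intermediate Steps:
$l{\left(o,A \right)} = \frac{1}{3 + o}$
$- 61 \left(-91 + \left(l{\left(3,-2 \right)} + 6\right)^{2}\right) = - 61 \left(-91 + \left(\frac{1}{3 + 3} + 6\right)^{2}\right) = - 61 \left(-91 + \left(\frac{1}{6} + 6\right)^{2}\right) = - 61 \left(-91 + \left(\frac{37}{6}\right)^{2}\right) = - 61 \left(-91 + \frac{1369}{36}\right) = \left(-61\right) \left(- \frac{1907}{36}\right) = \frac{116327}{36}$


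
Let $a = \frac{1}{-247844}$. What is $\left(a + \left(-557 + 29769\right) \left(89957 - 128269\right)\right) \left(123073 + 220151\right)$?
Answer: $- \frac{23800834401177291822}{61961} \approx -3.8413 \cdot 10^{14}$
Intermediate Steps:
$a = - \frac{1}{247844} \approx -4.0348 \cdot 10^{-6}$
$\left(a + \left(-557 + 29769\right) \left(89957 - 128269\right)\right) \left(123073 + 220151\right) = \left(- \frac{1}{247844} + \left(-557 + 29769\right) \left(89957 - 128269\right)\right) \left(123073 + 220151\right) = \left(- \frac{1}{247844} + 29212 \left(-38312\right)\right) 343224 = \left(- \frac{1}{247844} - 1119170144\right) 343224 = \left(- \frac{277379605169537}{247844}\right) 343224 = - \frac{23800834401177291822}{61961}$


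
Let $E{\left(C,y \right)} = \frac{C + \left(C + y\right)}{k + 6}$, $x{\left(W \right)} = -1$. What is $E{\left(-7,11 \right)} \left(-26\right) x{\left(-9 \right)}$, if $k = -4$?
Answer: $-39$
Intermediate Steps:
$E{\left(C,y \right)} = C + \frac{y}{2}$ ($E{\left(C,y \right)} = \frac{C + \left(C + y\right)}{-4 + 6} = \frac{y + 2 C}{2} = \left(y + 2 C\right) \frac{1}{2} = C + \frac{y}{2}$)
$E{\left(-7,11 \right)} \left(-26\right) x{\left(-9 \right)} = \left(-7 + \frac{1}{2} \cdot 11\right) \left(-26\right) \left(-1\right) = \left(-7 + \frac{11}{2}\right) \left(-26\right) \left(-1\right) = \left(- \frac{3}{2}\right) \left(-26\right) \left(-1\right) = 39 \left(-1\right) = -39$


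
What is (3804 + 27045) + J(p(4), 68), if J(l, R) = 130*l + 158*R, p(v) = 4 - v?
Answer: 41593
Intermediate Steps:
(3804 + 27045) + J(p(4), 68) = (3804 + 27045) + (130*(4 - 1*4) + 158*68) = 30849 + (130*(4 - 4) + 10744) = 30849 + (130*0 + 10744) = 30849 + (0 + 10744) = 30849 + 10744 = 41593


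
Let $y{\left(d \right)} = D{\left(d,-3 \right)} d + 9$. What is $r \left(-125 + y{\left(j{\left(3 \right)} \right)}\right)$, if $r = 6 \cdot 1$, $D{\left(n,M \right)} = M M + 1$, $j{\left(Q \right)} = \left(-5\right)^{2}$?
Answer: $804$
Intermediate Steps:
$j{\left(Q \right)} = 25$
$D{\left(n,M \right)} = 1 + M^{2}$ ($D{\left(n,M \right)} = M^{2} + 1 = 1 + M^{2}$)
$y{\left(d \right)} = 9 + 10 d$ ($y{\left(d \right)} = \left(1 + \left(-3\right)^{2}\right) d + 9 = \left(1 + 9\right) d + 9 = 10 d + 9 = 9 + 10 d$)
$r = 6$
$r \left(-125 + y{\left(j{\left(3 \right)} \right)}\right) = 6 \left(-125 + \left(9 + 10 \cdot 25\right)\right) = 6 \left(-125 + \left(9 + 250\right)\right) = 6 \left(-125 + 259\right) = 6 \cdot 134 = 804$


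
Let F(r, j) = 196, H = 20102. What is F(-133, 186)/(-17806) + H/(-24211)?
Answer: -181340784/215550533 ≈ -0.84129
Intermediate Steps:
F(-133, 186)/(-17806) + H/(-24211) = 196/(-17806) + 20102/(-24211) = 196*(-1/17806) + 20102*(-1/24211) = -98/8903 - 20102/24211 = -181340784/215550533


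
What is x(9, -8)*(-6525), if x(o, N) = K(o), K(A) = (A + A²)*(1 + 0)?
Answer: -587250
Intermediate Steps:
K(A) = A + A² (K(A) = (A + A²)*1 = A + A²)
x(o, N) = o*(1 + o)
x(9, -8)*(-6525) = (9*(1 + 9))*(-6525) = (9*10)*(-6525) = 90*(-6525) = -587250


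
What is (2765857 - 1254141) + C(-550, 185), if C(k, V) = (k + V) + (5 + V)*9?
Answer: 1513061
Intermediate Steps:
C(k, V) = 45 + k + 10*V (C(k, V) = (V + k) + (45 + 9*V) = 45 + k + 10*V)
(2765857 - 1254141) + C(-550, 185) = (2765857 - 1254141) + (45 - 550 + 10*185) = 1511716 + (45 - 550 + 1850) = 1511716 + 1345 = 1513061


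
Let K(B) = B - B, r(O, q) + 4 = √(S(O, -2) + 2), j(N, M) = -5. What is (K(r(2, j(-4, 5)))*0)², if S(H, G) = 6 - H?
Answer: 0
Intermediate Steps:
r(O, q) = -4 + √(8 - O) (r(O, q) = -4 + √((6 - O) + 2) = -4 + √(8 - O))
K(B) = 0
(K(r(2, j(-4, 5)))*0)² = (0*0)² = 0² = 0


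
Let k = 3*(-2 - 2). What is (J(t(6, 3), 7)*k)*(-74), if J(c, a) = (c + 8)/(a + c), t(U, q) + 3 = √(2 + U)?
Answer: 1332 - 222*√2 ≈ 1018.0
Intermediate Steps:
t(U, q) = -3 + √(2 + U)
J(c, a) = (8 + c)/(a + c)
k = -12 (k = 3*(-4) = -12)
(J(t(6, 3), 7)*k)*(-74) = (((8 + (-3 + √(2 + 6)))/(7 + (-3 + √(2 + 6))))*(-12))*(-74) = (((8 + (-3 + √8))/(7 + (-3 + √8)))*(-12))*(-74) = (((8 + (-3 + 2*√2))/(7 + (-3 + 2*√2)))*(-12))*(-74) = (((5 + 2*√2)/(4 + 2*√2))*(-12))*(-74) = -12*(5 + 2*√2)/(4 + 2*√2)*(-74) = 888*(5 + 2*√2)/(4 + 2*√2)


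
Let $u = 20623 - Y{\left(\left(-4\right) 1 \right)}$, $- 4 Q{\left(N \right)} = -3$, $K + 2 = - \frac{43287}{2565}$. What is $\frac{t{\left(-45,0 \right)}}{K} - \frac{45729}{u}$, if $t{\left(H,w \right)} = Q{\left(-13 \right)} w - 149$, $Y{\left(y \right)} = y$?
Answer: $\frac{1889756334}{332899153} \approx 5.6767$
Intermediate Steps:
$K = - \frac{16139}{855}$ ($K = -2 - \frac{43287}{2565} = -2 - \frac{14429}{855} = - \frac{16139}{855} \approx -18.876$)
$Q{\left(N \right)} = \frac{3}{4}$ ($Q{\left(N \right)} = \left(- \frac{1}{4}\right) \left(-3\right) = \frac{3}{4}$)
$t{\left(H,w \right)} = -149 + \frac{3 w}{4}$ ($t{\left(H,w \right)} = \frac{3 w}{4} - 149 = -149 + \frac{3 w}{4}$)
$u = 20627$ ($u = 20623 - \left(-4\right) 1 = 20623 - -4 = 20623 + 4 = 20627$)
$\frac{t{\left(-45,0 \right)}}{K} - \frac{45729}{u} = \frac{-149 + \frac{3}{4} \cdot 0}{- \frac{16139}{855}} - \frac{45729}{20627} = \left(-149 + 0\right) \left(- \frac{855}{16139}\right) - \frac{45729}{20627} = \left(-149\right) \left(- \frac{855}{16139}\right) - \frac{45729}{20627} = \frac{127395}{16139} - \frac{45729}{20627} = \frac{1889756334}{332899153}$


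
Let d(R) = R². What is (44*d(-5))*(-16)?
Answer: -17600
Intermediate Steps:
(44*d(-5))*(-16) = (44*(-5)²)*(-16) = (44*25)*(-16) = 1100*(-16) = -17600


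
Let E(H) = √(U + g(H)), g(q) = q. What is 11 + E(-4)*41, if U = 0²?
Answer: 11 + 82*I ≈ 11.0 + 82.0*I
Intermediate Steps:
U = 0
E(H) = √H (E(H) = √(0 + H) = √H)
11 + E(-4)*41 = 11 + √(-4)*41 = 11 + (2*I)*41 = 11 + 82*I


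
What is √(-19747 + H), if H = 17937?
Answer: I*√1810 ≈ 42.544*I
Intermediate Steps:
√(-19747 + H) = √(-19747 + 17937) = √(-1810) = I*√1810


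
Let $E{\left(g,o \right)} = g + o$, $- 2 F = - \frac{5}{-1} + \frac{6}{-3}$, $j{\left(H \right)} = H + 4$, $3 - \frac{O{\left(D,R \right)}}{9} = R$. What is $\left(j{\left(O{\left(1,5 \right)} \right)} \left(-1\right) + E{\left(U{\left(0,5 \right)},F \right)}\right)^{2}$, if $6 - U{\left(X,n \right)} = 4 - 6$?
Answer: $\frac{1681}{4} \approx 420.25$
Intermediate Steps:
$O{\left(D,R \right)} = 27 - 9 R$
$U{\left(X,n \right)} = 8$ ($U{\left(X,n \right)} = 6 - \left(4 - 6\right) = 6 - -2 = 6 + 2 = 8$)
$j{\left(H \right)} = 4 + H$
$F = - \frac{3}{2}$ ($F = - \frac{- \frac{5}{-1} + \frac{6}{-3}}{2} = - \frac{\left(-5\right) \left(-1\right) + 6 \left(- \frac{1}{3}\right)}{2} = - \frac{5 - 2}{2} = \left(- \frac{1}{2}\right) 3 = - \frac{3}{2} \approx -1.5$)
$\left(j{\left(O{\left(1,5 \right)} \right)} \left(-1\right) + E{\left(U{\left(0,5 \right)},F \right)}\right)^{2} = \left(\left(4 + \left(27 - 45\right)\right) \left(-1\right) + \left(8 - \frac{3}{2}\right)\right)^{2} = \left(\left(4 + \left(27 - 45\right)\right) \left(-1\right) + \frac{13}{2}\right)^{2} = \left(\left(4 - 18\right) \left(-1\right) + \frac{13}{2}\right)^{2} = \left(\left(-14\right) \left(-1\right) + \frac{13}{2}\right)^{2} = \left(14 + \frac{13}{2}\right)^{2} = \left(\frac{41}{2}\right)^{2} = \frac{1681}{4}$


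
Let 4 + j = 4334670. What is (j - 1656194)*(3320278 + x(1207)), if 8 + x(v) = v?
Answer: 8896483143144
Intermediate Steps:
j = 4334666 (j = -4 + 4334670 = 4334666)
x(v) = -8 + v
(j - 1656194)*(3320278 + x(1207)) = (4334666 - 1656194)*(3320278 + (-8 + 1207)) = 2678472*(3320278 + 1199) = 2678472*3321477 = 8896483143144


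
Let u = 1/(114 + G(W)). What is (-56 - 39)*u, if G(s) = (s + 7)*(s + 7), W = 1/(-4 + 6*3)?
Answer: -3724/6429 ≈ -0.57925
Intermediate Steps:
W = 1/14 (W = 1/(-4 + 18) = 1/14 ≈ 0.071429)
G(s) = (7 + s)² (G(s) = (7 + s)*(7 + s) = (7 + s)²)
u = 196/32145 (u = 1/(114 + (7 + 1/14)²) = 1/(114 + (99/14)²) = 1/(114 + 9801/196) = 1/(32145/196) = 196/32145 ≈ 0.0060974)
(-56 - 39)*u = (-56 - 39)*(196/32145) = -95*196/32145 = -3724/6429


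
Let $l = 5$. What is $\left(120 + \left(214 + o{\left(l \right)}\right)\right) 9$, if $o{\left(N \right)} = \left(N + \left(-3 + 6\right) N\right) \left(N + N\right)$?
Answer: $4806$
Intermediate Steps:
$o{\left(N \right)} = 8 N^{2}$ ($o{\left(N \right)} = \left(N + 3 N\right) 2 N = 4 N 2 N = 8 N^{2}$)
$\left(120 + \left(214 + o{\left(l \right)}\right)\right) 9 = \left(120 + \left(214 + 8 \cdot 5^{2}\right)\right) 9 = \left(120 + \left(214 + 8 \cdot 25\right)\right) 9 = \left(120 + \left(214 + 200\right)\right) 9 = \left(120 + 414\right) 9 = 534 \cdot 9 = 4806$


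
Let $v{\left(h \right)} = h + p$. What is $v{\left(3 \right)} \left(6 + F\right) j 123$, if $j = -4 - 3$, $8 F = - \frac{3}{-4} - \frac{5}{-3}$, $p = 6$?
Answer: $- \frac{1562715}{32} \approx -48835.0$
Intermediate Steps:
$v{\left(h \right)} = 6 + h$ ($v{\left(h \right)} = h + 6 = 6 + h$)
$F = \frac{29}{96}$ ($F = \frac{- \frac{3}{-4} - \frac{5}{-3}}{8} = \frac{\left(-3\right) \left(- \frac{1}{4}\right) - - \frac{5}{3}}{8} = \frac{\frac{3}{4} + \frac{5}{3}}{8} = \frac{1}{8} \cdot \frac{29}{12} = \frac{29}{96} \approx 0.30208$)
$j = -7$ ($j = -4 - 3 = -7$)
$v{\left(3 \right)} \left(6 + F\right) j 123 = \left(6 + 3\right) \left(6 + \frac{29}{96}\right) \left(-7\right) 123 = 9 \cdot \frac{605}{96} \left(-7\right) 123 = 9 \left(- \frac{4235}{96}\right) 123 = \left(- \frac{12705}{32}\right) 123 = - \frac{1562715}{32}$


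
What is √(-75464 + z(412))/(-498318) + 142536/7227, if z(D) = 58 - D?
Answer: 47512/2409 - I*√75818/498318 ≈ 19.723 - 0.00055256*I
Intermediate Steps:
√(-75464 + z(412))/(-498318) + 142536/7227 = √(-75464 + (58 - 1*412))/(-498318) + 142536/7227 = √(-75464 + (58 - 412))*(-1/498318) + 142536*(1/7227) = √(-75464 - 354)*(-1/498318) + 47512/2409 = √(-75818)*(-1/498318) + 47512/2409 = (I*√75818)*(-1/498318) + 47512/2409 = -I*√75818/498318 + 47512/2409 = 47512/2409 - I*√75818/498318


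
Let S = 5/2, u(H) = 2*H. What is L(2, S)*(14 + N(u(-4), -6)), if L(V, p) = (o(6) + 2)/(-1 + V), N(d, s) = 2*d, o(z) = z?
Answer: -16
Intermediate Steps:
S = 5/2 (S = 5*(½) = 5/2 ≈ 2.5000)
L(V, p) = 8/(-1 + V) (L(V, p) = (6 + 2)/(-1 + V) = 8/(-1 + V))
L(2, S)*(14 + N(u(-4), -6)) = (8/(-1 + 2))*(14 + 2*(2*(-4))) = (8/1)*(14 + 2*(-8)) = (8*1)*(14 - 16) = 8*(-2) = -16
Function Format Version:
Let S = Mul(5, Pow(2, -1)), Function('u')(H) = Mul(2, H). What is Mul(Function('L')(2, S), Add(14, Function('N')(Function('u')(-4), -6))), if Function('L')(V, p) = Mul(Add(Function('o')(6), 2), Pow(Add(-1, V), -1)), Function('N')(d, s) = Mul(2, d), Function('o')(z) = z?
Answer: -16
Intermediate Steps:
S = Rational(5, 2) (S = Mul(5, Rational(1, 2)) = Rational(5, 2) ≈ 2.5000)
Function('L')(V, p) = Mul(8, Pow(Add(-1, V), -1)) (Function('L')(V, p) = Mul(Add(6, 2), Pow(Add(-1, V), -1)) = Mul(8, Pow(Add(-1, V), -1)))
Mul(Function('L')(2, S), Add(14, Function('N')(Function('u')(-4), -6))) = Mul(Mul(8, Pow(Add(-1, 2), -1)), Add(14, Mul(2, Mul(2, -4)))) = Mul(Mul(8, Pow(1, -1)), Add(14, Mul(2, -8))) = Mul(Mul(8, 1), Add(14, -16)) = Mul(8, -2) = -16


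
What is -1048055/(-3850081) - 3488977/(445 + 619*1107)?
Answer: -295679437229/61393391626 ≈ -4.8161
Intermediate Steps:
-1048055/(-3850081) - 3488977/(445 + 619*1107) = -1048055*(-1/3850081) - 3488977/(445 + 685233) = 1048055/3850081 - 3488977/685678 = 1048055/3850081 - 3488977*1/685678 = 1048055/3850081 - 81139/15946 = -295679437229/61393391626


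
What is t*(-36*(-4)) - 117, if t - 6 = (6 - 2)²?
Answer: 3051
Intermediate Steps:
t = 22 (t = 6 + (6 - 2)² = 6 + 4² = 6 + 16 = 22)
t*(-36*(-4)) - 117 = 22*(-36*(-4)) - 117 = 22*144 - 117 = 3168 - 117 = 3051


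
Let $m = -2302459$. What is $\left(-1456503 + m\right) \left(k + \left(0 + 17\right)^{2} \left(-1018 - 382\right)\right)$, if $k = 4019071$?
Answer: $-13586659139102$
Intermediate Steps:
$\left(-1456503 + m\right) \left(k + \left(0 + 17\right)^{2} \left(-1018 - 382\right)\right) = \left(-1456503 - 2302459\right) \left(4019071 + \left(0 + 17\right)^{2} \left(-1018 - 382\right)\right) = - 3758962 \left(4019071 + 17^{2} \left(-1400\right)\right) = - 3758962 \left(4019071 + 289 \left(-1400\right)\right) = - 3758962 \left(4019071 - 404600\right) = \left(-3758962\right) 3614471 = -13586659139102$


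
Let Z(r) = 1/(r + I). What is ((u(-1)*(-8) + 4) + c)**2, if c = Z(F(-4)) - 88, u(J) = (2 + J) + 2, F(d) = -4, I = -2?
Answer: 421201/36 ≈ 11700.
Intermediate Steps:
u(J) = 4 + J
Z(r) = 1/(-2 + r) (Z(r) = 1/(r - 2) = 1/(-2 + r))
c = -529/6 (c = 1/(-2 - 4) - 88 = 1/(-6) - 88 = -1/6 - 88 = -529/6 ≈ -88.167)
((u(-1)*(-8) + 4) + c)**2 = (((4 - 1)*(-8) + 4) - 529/6)**2 = ((3*(-8) + 4) - 529/6)**2 = ((-24 + 4) - 529/6)**2 = (-20 - 529/6)**2 = (-649/6)**2 = 421201/36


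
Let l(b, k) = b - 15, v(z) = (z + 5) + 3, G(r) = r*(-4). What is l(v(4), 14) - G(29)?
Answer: 113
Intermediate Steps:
G(r) = -4*r
v(z) = 8 + z (v(z) = (5 + z) + 3 = 8 + z)
l(b, k) = -15 + b
l(v(4), 14) - G(29) = (-15 + (8 + 4)) - (-4)*29 = (-15 + 12) - 1*(-116) = -3 + 116 = 113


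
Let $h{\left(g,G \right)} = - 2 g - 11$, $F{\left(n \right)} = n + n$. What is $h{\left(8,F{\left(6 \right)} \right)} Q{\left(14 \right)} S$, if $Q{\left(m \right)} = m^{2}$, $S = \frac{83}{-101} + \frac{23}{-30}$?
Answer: $\frac{4245066}{505} \approx 8406.1$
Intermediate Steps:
$F{\left(n \right)} = 2 n$
$h{\left(g,G \right)} = -11 - 2 g$
$S = - \frac{4813}{3030}$ ($S = 83 \left(- \frac{1}{101}\right) + 23 \left(- \frac{1}{30}\right) = - \frac{83}{101} - \frac{23}{30} = - \frac{4813}{3030} \approx -1.5884$)
$h{\left(8,F{\left(6 \right)} \right)} Q{\left(14 \right)} S = \left(-11 - 16\right) 14^{2} \left(- \frac{4813}{3030}\right) = \left(-11 - 16\right) 196 \left(- \frac{4813}{3030}\right) = \left(-27\right) 196 \left(- \frac{4813}{3030}\right) = \left(-5292\right) \left(- \frac{4813}{3030}\right) = \frac{4245066}{505}$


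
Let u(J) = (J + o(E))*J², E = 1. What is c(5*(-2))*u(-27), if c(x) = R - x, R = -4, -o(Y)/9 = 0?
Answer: -118098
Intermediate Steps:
o(Y) = 0 (o(Y) = -9*0 = 0)
u(J) = J³ (u(J) = (J + 0)*J² = J*J² = J³)
c(x) = -4 - x
c(5*(-2))*u(-27) = (-4 - 5*(-2))*(-27)³ = (-4 - 1*(-10))*(-19683) = (-4 + 10)*(-19683) = 6*(-19683) = -118098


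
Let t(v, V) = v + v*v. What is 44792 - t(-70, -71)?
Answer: 39962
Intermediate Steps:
t(v, V) = v + v²
44792 - t(-70, -71) = 44792 - (-70)*(1 - 70) = 44792 - (-70)*(-69) = 44792 - 1*4830 = 44792 - 4830 = 39962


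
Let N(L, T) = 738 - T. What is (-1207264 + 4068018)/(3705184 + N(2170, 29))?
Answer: 150566/195047 ≈ 0.77195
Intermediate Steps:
(-1207264 + 4068018)/(3705184 + N(2170, 29)) = (-1207264 + 4068018)/(3705184 + (738 - 1*29)) = 2860754/(3705184 + (738 - 29)) = 2860754/(3705184 + 709) = 2860754/3705893 = 2860754*(1/3705893) = 150566/195047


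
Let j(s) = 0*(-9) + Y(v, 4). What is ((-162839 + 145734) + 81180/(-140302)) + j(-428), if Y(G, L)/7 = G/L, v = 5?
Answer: -117010695/6844 ≈ -17097.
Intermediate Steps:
Y(G, L) = 7*G/L (Y(G, L) = 7*(G/L) = 7*G/L)
j(s) = 35/4 (j(s) = 0*(-9) + 7*5/4 = 0 + 7*5*(¼) = 0 + 35/4 = 35/4)
((-162839 + 145734) + 81180/(-140302)) + j(-428) = ((-162839 + 145734) + 81180/(-140302)) + 35/4 = (-17105 + 81180*(-1/140302)) + 35/4 = (-17105 - 990/1711) + 35/4 = -29267645/1711 + 35/4 = -117010695/6844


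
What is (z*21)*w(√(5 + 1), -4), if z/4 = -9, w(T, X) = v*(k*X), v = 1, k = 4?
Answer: 12096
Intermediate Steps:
w(T, X) = 4*X (w(T, X) = 1*(4*X) = 4*X)
z = -36 (z = 4*(-9) = -36)
(z*21)*w(√(5 + 1), -4) = (-36*21)*(4*(-4)) = -756*(-16) = 12096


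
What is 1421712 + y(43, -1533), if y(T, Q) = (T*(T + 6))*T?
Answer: 1512313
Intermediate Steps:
y(T, Q) = T**2*(6 + T) (y(T, Q) = (T*(6 + T))*T = T**2*(6 + T))
1421712 + y(43, -1533) = 1421712 + 43**2*(6 + 43) = 1421712 + 1849*49 = 1421712 + 90601 = 1512313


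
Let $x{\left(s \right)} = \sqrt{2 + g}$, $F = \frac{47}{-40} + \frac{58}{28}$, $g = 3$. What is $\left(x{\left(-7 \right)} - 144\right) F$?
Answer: $- \frac{4518}{35} + \frac{251 \sqrt{5}}{280} \approx -127.08$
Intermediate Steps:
$F = \frac{251}{280}$ ($F = 47 \left(- \frac{1}{40}\right) + 58 \cdot \frac{1}{28} = - \frac{47}{40} + \frac{29}{14} = \frac{251}{280} \approx 0.89643$)
$x{\left(s \right)} = \sqrt{5}$ ($x{\left(s \right)} = \sqrt{2 + 3} = \sqrt{5}$)
$\left(x{\left(-7 \right)} - 144\right) F = \left(\sqrt{5} - 144\right) \frac{251}{280} = \left(-144 + \sqrt{5}\right) \frac{251}{280} = - \frac{4518}{35} + \frac{251 \sqrt{5}}{280}$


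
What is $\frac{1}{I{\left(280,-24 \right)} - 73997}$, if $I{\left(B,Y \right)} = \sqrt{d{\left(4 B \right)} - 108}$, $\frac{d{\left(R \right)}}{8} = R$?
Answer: $- \frac{73997}{5475547157} - \frac{2 \sqrt{2213}}{5475547157} \approx -1.3531 \cdot 10^{-5}$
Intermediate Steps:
$d{\left(R \right)} = 8 R$
$I{\left(B,Y \right)} = \sqrt{-108 + 32 B}$ ($I{\left(B,Y \right)} = \sqrt{8 \cdot 4 B - 108} = \sqrt{32 B - 108} = \sqrt{-108 + 32 B}$)
$\frac{1}{I{\left(280,-24 \right)} - 73997} = \frac{1}{2 \sqrt{-27 + 8 \cdot 280} - 73997} = \frac{1}{2 \sqrt{-27 + 2240} - 73997} = \frac{1}{2 \sqrt{2213} - 73997} = \frac{1}{-73997 + 2 \sqrt{2213}}$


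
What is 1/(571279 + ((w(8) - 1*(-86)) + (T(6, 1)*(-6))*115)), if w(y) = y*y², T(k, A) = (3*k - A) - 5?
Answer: 1/563597 ≈ 1.7743e-6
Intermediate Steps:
T(k, A) = -5 - A + 3*k (T(k, A) = (-A + 3*k) - 5 = -5 - A + 3*k)
w(y) = y³
1/(571279 + ((w(8) - 1*(-86)) + (T(6, 1)*(-6))*115)) = 1/(571279 + ((8³ - 1*(-86)) + ((-5 - 1*1 + 3*6)*(-6))*115)) = 1/(571279 + ((512 + 86) + ((-5 - 1 + 18)*(-6))*115)) = 1/(571279 + (598 + (12*(-6))*115)) = 1/(571279 + (598 - 72*115)) = 1/(571279 + (598 - 8280)) = 1/(571279 - 7682) = 1/563597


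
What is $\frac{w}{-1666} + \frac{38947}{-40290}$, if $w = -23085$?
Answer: $\frac{161059}{12495} \approx 12.89$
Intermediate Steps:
$\frac{w}{-1666} + \frac{38947}{-40290} = - \frac{23085}{-1666} + \frac{38947}{-40290} = \left(-23085\right) \left(- \frac{1}{1666}\right) + 38947 \left(- \frac{1}{40290}\right) = \frac{23085}{1666} - \frac{29}{30} = \frac{161059}{12495}$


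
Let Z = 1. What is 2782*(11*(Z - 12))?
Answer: -336622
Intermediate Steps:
2782*(11*(Z - 12)) = 2782*(11*(1 - 12)) = 2782*(11*(-11)) = 2782*(-121) = -336622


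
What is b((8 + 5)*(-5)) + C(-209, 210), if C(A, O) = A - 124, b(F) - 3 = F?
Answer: -395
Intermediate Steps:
b(F) = 3 + F
C(A, O) = -124 + A
b((8 + 5)*(-5)) + C(-209, 210) = (3 + (8 + 5)*(-5)) + (-124 - 209) = (3 + 13*(-5)) - 333 = (3 - 65) - 333 = -62 - 333 = -395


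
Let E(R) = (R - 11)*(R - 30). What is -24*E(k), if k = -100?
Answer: -346320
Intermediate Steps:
E(R) = (-30 + R)*(-11 + R) (E(R) = (-11 + R)*(-30 + R) = (-30 + R)*(-11 + R))
-24*E(k) = -24*(330 + (-100)² - 41*(-100)) = -24*(330 + 10000 + 4100) = -24*14430 = -346320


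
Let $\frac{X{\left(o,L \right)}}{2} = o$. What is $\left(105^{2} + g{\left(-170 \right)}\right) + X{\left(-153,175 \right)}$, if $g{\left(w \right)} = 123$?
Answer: $10842$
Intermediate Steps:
$X{\left(o,L \right)} = 2 o$
$\left(105^{2} + g{\left(-170 \right)}\right) + X{\left(-153,175 \right)} = \left(105^{2} + 123\right) + 2 \left(-153\right) = \left(11025 + 123\right) - 306 = 11148 - 306 = 10842$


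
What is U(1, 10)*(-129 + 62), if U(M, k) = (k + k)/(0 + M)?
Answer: -1340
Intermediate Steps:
U(M, k) = 2*k/M (U(M, k) = (2*k)/M = 2*k/M)
U(1, 10)*(-129 + 62) = (2*10/1)*(-129 + 62) = (2*10*1)*(-67) = 20*(-67) = -1340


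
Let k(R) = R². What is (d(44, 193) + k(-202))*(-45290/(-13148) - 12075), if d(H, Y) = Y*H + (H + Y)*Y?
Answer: -7541984735985/6574 ≈ -1.1472e+9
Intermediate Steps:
d(H, Y) = H*Y + Y*(H + Y)
(d(44, 193) + k(-202))*(-45290/(-13148) - 12075) = (193*(193 + 2*44) + (-202)²)*(-45290/(-13148) - 12075) = (193*(193 + 88) + 40804)*(-45290*(-1/13148) - 12075) = (193*281 + 40804)*(22645/6574 - 12075) = (54233 + 40804)*(-79358405/6574) = 95037*(-79358405/6574) = -7541984735985/6574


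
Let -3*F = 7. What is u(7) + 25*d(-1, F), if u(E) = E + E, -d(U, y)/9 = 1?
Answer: -211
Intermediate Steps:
F = -7/3 (F = -1/3*7 = -7/3 ≈ -2.3333)
d(U, y) = -9 (d(U, y) = -9*1 = -9)
u(E) = 2*E
u(7) + 25*d(-1, F) = 2*7 + 25*(-9) = 14 - 225 = -211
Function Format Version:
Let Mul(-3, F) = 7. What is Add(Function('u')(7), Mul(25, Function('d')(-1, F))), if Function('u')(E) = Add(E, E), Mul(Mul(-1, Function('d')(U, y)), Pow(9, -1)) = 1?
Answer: -211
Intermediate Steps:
F = Rational(-7, 3) (F = Mul(Rational(-1, 3), 7) = Rational(-7, 3) ≈ -2.3333)
Function('d')(U, y) = -9 (Function('d')(U, y) = Mul(-9, 1) = -9)
Function('u')(E) = Mul(2, E)
Add(Function('u')(7), Mul(25, Function('d')(-1, F))) = Add(Mul(2, 7), Mul(25, -9)) = Add(14, -225) = -211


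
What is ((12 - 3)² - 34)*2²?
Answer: 188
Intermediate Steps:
((12 - 3)² - 34)*2² = (9² - 34)*4 = (81 - 34)*4 = 47*4 = 188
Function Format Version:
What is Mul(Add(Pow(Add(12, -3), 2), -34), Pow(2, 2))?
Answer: 188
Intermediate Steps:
Mul(Add(Pow(Add(12, -3), 2), -34), Pow(2, 2)) = Mul(Add(Pow(9, 2), -34), 4) = Mul(Add(81, -34), 4) = Mul(47, 4) = 188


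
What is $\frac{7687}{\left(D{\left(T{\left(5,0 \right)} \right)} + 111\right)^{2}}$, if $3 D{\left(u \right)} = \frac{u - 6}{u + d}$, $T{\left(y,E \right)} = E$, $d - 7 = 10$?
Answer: $\frac{2221543}{3553225} \approx 0.62522$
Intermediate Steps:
$d = 17$ ($d = 7 + 10 = 17$)
$D{\left(u \right)} = \frac{-6 + u}{3 \left(17 + u\right)}$ ($D{\left(u \right)} = \frac{\left(u - 6\right) \frac{1}{u + 17}}{3} = \frac{\left(-6 + u\right) \frac{1}{17 + u}}{3} = \frac{\frac{1}{17 + u} \left(-6 + u\right)}{3} = \frac{-6 + u}{3 \left(17 + u\right)}$)
$\frac{7687}{\left(D{\left(T{\left(5,0 \right)} \right)} + 111\right)^{2}} = \frac{7687}{\left(\frac{-6 + 0}{3 \left(17 + 0\right)} + 111\right)^{2}} = \frac{7687}{\left(\frac{1}{3} \cdot \frac{1}{17} \left(-6\right) + 111\right)^{2}} = \frac{7687}{\left(- \frac{2}{17} + 111\right)^{2}} = \frac{7687}{\left(\frac{1885}{17}\right)^{2}} = \frac{7687}{\frac{3553225}{289}} = 7687 \cdot \frac{289}{3553225} = \frac{2221543}{3553225}$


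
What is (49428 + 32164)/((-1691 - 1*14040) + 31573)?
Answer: 40796/7921 ≈ 5.1504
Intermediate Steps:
(49428 + 32164)/((-1691 - 1*14040) + 31573) = 81592/((-1691 - 14040) + 31573) = 81592/(-15731 + 31573) = 81592/15842 = 81592*(1/15842) = 40796/7921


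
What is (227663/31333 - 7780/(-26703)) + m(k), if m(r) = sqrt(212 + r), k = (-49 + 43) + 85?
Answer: 6323055829/836685099 + sqrt(291) ≈ 24.616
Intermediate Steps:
k = 79 (k = -6 + 85 = 79)
(227663/31333 - 7780/(-26703)) + m(k) = (227663/31333 - 7780/(-26703)) + sqrt(212 + 79) = (227663*(1/31333) - 7780*(-1/26703)) + sqrt(291) = (227663/31333 + 7780/26703) + sqrt(291) = 6323055829/836685099 + sqrt(291)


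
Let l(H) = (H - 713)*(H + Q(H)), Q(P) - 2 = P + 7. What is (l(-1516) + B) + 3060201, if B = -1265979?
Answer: 8532489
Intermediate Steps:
Q(P) = 9 + P (Q(P) = 2 + (P + 7) = 2 + (7 + P) = 9 + P)
l(H) = (-713 + H)*(9 + 2*H) (l(H) = (H - 713)*(H + (9 + H)) = (-713 + H)*(9 + 2*H))
(l(-1516) + B) + 3060201 = ((-6417 - 1417*(-1516) + 2*(-1516)²) - 1265979) + 3060201 = ((-6417 + 2148172 + 2*2298256) - 1265979) + 3060201 = ((-6417 + 2148172 + 4596512) - 1265979) + 3060201 = (6738267 - 1265979) + 3060201 = 5472288 + 3060201 = 8532489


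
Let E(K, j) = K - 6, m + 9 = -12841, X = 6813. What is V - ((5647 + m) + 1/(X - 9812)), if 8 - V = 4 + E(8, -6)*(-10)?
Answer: 21673774/2999 ≈ 7227.0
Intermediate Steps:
m = -12850 (m = -9 - 12841 = -12850)
E(K, j) = -6 + K
V = 24 (V = 8 - (4 + (-6 + 8)*(-10)) = 8 - (4 + 2*(-10)) = 8 - (4 - 20) = 8 - 1*(-16) = 8 + 16 = 24)
V - ((5647 + m) + 1/(X - 9812)) = 24 - ((5647 - 12850) + 1/(6813 - 9812)) = 24 - (-7203 + 1/(-2999)) = 24 - (-7203 - 1/2999) = 24 - 1*(-21601798/2999) = 24 + 21601798/2999 = 21673774/2999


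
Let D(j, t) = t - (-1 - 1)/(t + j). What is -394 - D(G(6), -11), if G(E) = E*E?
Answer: -9577/25 ≈ -383.08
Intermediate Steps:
G(E) = E**2
D(j, t) = t + 2/(j + t) (D(j, t) = t - (-2)/(j + t) = t + 2/(j + t))
-394 - D(G(6), -11) = -394 - (2 + (-11)**2 + 6**2*(-11))/(6**2 - 11) = -394 - (2 + 121 + 36*(-11))/(36 - 11) = -394 - (2 + 121 - 396)/25 = -394 - (-273)/25 = -394 - 1*(-273/25) = -394 + 273/25 = -9577/25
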